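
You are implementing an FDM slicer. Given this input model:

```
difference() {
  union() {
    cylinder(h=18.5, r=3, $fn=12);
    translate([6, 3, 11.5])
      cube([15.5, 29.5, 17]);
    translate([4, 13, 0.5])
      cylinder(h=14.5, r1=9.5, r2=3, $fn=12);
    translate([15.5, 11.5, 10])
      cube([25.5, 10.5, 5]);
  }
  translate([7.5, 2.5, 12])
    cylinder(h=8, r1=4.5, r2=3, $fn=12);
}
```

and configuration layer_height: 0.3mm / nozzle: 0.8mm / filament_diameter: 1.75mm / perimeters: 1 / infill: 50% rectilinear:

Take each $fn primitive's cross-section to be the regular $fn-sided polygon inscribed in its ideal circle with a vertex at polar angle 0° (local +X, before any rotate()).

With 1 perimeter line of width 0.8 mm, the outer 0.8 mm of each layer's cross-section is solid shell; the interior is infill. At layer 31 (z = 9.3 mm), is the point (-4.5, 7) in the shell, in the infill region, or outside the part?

outside

At z = 9.3 mm: the cylinder: section is a regular 12-gon, circumradius r=3; the cube at (6, 3) does not reach this height (z outside [11.5, 28.5]); the cone at (4, 13) contributes a regular 12-gon of circumradius 5.555 (interpolated between r1=9.5 and r2=3 at t=0.607); the cube at (15.5, 11.5) is not intersected at this z (z outside [10, 15]); Taking the union: the 2 present regions are separate (no shared area or edge), so areas and boundary lengths simply add and each stays a separate island — 2 connected regions; the cone at (7.5, 2.5) does not reach this height (z outside [12, 20]); Subtracting the remaining from the first: none of the subtracted shapes is present at this height, so the result so far is unchanged — 2 connected regions. Overall, the cross-section has 2 separate islands. The nearest boundary edge runs (1.22, 8.19)→(-0.81, 10.22); distance from the point to it = 4.90 mm. The point is not inside any of the regions above, so it lies outside the cross-section (4.90 mm from the nearest boundary).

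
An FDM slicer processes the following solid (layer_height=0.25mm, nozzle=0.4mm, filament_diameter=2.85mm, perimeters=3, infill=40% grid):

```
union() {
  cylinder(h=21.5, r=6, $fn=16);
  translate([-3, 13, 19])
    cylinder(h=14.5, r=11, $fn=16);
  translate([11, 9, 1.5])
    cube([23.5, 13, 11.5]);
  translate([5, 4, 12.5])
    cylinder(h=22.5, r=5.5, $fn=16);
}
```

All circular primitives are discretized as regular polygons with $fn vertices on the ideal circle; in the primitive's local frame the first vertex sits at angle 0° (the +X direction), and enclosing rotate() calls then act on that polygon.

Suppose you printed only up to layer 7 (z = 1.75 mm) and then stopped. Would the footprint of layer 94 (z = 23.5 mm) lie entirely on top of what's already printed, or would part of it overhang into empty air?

part overhangs

Compare the two slices. At z = 1.75: the r=6 cylinder contributes a regular 16-gon of circumradius 6 (area = (16/2)·6.000²·sin(360°/16) = 110.21 mm²); the cylinder at (-3, 13) does not reach this height (z outside [19, 33.5]); the cube at (11, 9) is present — its section is the full 23.5×13 rectangle (area 305.50 mm²); the cylinder at (5, 4) is not intersected at this z (z outside [12.5, 35]); Combining (union): the 2 present regions are separate (no shared area or edge), so areas and boundary lengths simply add and each stays a separate island — area = 415.71 mm². At z = 23.5: the cylinder is not intersected at this z (z outside [0, 21.5]); the r=11 cylinder at (-3, 13) gives a regular 16-gon of circumradius 11 (constant along its height) (area = (16/2)·11.000²·sin(360°/16) = 370.44 mm²); the cube at (11, 9) does not reach this height (z outside [1.5, 13]); the r=5.5 cylinder at (5, 4) contributes a regular 16-gon of circumradius 5.5 (area = (16/2)·5.500²·sin(360°/16) = 92.61 mm²); Combining (union): the regions partially overlap — summed areas 463.05 mm² minus the doubly-counted overlap 29.38 mm² gives 433.67 mm² — area = 433.67 mm². Checking containment: at z = 23.5 the cross-section extends beyond the z = 1.75 cross-section by about 387.83 mm².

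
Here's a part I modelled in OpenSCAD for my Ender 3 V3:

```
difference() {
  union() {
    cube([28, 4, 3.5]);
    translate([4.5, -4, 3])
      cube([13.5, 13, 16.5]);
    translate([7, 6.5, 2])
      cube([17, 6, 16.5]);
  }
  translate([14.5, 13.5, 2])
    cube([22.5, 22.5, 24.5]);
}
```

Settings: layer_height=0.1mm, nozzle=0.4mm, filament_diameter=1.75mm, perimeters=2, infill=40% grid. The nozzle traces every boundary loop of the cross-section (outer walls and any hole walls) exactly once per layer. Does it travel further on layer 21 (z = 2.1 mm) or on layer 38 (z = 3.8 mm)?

layer 21 (z = 2.1 mm)

Layer 21 (z = 2.1): the cube (footprint 28×4) is included at this height (perimeter 64.00 mm); the cube at (4.5, -4) does not reach this height (z outside [3, 19.5]); the cube at (7, 6.5) (footprint 17×6) is included at this height (perimeter 46.00 mm); Merging all regions: the 2 present regions are separate (no shared area or edge), so areas and boundary lengths simply add and each stays a separate island — boundary = 110.00 mm; the 22.5×22.5 cube at (14.5, 13.5) contributes its full rectangle (perimeter 90.00 mm); Taking the first minus the rest: starting from the result so far, the 22.5×22.5 cube at (14.5, 13.5) misses the remaining region (no effect) — boundary = 110.00 mm. So its perimeter = 110.00 mm. Layer 38 (z = 3.8): the cube is absent (z outside [0, 3.5]); the 13.5×13 cube at (4.5, -4) contributes its full rectangle (perimeter 53.00 mm); the 17×6 cube at (7, 6.5) contributes its full rectangle (perimeter 46.00 mm); Merging all regions: the regions partially overlap (shared area 27.50 mm²), so the edge portions inside another operand are dropped and the merged outline is re-measured after clipping — boundary = 72.00 mm; the 22.5×22.5 cube at (14.5, 13.5) contributes its full rectangle (perimeter 90.00 mm); Taking the first minus the rest: starting from the result so far, the 22.5×22.5 cube at (14.5, 13.5) misses the remaining region (no effect) — boundary = 72.00 mm. So its perimeter = 72.00 mm. Layer 21 is larger (110.00 vs 72.00 mm).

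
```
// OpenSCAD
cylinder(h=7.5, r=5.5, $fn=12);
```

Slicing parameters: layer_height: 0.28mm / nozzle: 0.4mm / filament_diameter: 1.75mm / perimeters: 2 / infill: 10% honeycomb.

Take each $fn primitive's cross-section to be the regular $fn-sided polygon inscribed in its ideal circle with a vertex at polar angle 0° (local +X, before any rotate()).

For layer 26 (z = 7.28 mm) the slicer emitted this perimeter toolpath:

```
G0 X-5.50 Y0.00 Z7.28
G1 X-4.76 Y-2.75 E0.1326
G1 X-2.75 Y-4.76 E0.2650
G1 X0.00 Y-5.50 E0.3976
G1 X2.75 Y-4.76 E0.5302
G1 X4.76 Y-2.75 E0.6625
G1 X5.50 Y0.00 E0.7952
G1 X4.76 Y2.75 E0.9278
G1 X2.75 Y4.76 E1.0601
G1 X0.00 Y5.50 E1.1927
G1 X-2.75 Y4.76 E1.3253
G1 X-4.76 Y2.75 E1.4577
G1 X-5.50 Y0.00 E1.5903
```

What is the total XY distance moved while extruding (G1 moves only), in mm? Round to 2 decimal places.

34.15 mm

Sum the Euclidean lengths of each G1 segment: total = 34.15 mm.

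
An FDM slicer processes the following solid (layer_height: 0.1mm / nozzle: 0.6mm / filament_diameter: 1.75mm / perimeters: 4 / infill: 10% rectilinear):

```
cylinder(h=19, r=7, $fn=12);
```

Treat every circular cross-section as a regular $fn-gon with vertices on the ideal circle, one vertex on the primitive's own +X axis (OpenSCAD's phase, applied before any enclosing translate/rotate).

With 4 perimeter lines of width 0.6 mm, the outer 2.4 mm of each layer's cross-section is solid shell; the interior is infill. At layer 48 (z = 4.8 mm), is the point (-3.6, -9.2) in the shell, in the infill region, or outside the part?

At z = 4.8 mm: the r=7 cylinder gives a regular 12-gon of circumradius 7 (constant along its height). Overall, the cross-section is a single solid region. The nearest boundary edge runs (-3.50, -6.06)→(-0.00, -7.00); distance from the point to it = 3.06 mm. The point is not inside any of the regions above, so it lies outside the cross-section (3.06 mm from the nearest boundary).

outside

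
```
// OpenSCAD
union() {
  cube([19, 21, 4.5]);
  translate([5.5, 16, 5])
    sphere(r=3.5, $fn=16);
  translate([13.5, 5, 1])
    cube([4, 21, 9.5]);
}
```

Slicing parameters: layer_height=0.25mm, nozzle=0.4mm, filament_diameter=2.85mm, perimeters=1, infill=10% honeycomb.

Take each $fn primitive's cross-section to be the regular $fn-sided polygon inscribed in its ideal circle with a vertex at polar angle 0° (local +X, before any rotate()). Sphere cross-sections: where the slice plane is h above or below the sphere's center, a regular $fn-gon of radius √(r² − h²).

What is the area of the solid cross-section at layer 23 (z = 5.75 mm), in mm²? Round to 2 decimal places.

119.78 mm²

At z = 5.75 mm: the cube is not intersected at this z (z outside [0, 4.5]); the sphere at (5.5, 16): section is a regular 16-gon, circumradius = √(r²−h²) = √(3.5²−0.75²) = 3.419 (area = (16/2)·3.419²·sin(360°/16) = 35.78 mm²); the 4×21 cube at (13.5, 5) contributes its full rectangle (area 84.00 mm²); Combining (union): the 2 present regions are separate (no shared area or edge), so areas and boundary lengths simply add and each stays a separate island — area = 119.78 mm². Overall, the cross-section has 2 separate islands. Net area = 119.78 mm².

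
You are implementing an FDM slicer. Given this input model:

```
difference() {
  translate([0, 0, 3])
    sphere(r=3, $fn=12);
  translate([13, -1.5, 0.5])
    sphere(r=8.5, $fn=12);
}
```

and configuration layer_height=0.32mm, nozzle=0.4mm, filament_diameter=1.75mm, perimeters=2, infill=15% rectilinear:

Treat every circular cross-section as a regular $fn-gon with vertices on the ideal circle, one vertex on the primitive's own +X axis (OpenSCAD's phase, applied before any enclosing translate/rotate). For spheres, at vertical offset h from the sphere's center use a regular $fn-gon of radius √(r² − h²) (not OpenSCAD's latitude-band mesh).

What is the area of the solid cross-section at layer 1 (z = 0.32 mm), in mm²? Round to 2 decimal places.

At z = 0.32 mm: the r=3 sphere contributes a regular 12-gon of circumradius √(3²−2.68²) = 1.348 (area = (12/2)·1.348²·sin(360°/12) = 5.45 mm²); the r=8.5 sphere at (13, -1.5) contributes a regular 12-gon of circumradius √(8.5²−0.18²) = 8.498 (area = (12/2)·8.498²·sin(360°/12) = 216.65 mm²); Taking the first minus the rest: starting from the r=3 sphere (5.45 mm²), the r=8.5 sphere at (13, -1.5) misses the remaining region (no effect) — area = 5.45 mm². Overall, the cross-section is a single solid region. Net area = 5.45 mm².

5.45 mm²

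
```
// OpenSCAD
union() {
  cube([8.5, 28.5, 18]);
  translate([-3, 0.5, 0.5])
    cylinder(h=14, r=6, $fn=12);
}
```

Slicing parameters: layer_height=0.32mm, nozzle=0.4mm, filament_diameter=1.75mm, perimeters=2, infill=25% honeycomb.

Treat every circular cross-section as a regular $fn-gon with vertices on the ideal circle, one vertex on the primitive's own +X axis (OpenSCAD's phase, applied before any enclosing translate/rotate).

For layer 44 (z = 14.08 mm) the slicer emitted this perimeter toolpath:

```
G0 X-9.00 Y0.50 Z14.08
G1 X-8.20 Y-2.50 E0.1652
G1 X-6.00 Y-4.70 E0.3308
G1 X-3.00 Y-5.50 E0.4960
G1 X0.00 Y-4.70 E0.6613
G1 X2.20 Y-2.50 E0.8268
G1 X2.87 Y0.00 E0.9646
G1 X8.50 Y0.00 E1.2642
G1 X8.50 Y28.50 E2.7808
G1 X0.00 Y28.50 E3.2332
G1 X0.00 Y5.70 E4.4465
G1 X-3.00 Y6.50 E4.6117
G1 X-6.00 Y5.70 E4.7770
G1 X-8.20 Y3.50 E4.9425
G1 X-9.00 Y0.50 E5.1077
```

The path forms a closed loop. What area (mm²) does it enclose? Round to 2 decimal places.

338.65 mm²

Apply the shoelace formula to the sequence of (X, Y) vertices; enclosed area = 338.65 mm².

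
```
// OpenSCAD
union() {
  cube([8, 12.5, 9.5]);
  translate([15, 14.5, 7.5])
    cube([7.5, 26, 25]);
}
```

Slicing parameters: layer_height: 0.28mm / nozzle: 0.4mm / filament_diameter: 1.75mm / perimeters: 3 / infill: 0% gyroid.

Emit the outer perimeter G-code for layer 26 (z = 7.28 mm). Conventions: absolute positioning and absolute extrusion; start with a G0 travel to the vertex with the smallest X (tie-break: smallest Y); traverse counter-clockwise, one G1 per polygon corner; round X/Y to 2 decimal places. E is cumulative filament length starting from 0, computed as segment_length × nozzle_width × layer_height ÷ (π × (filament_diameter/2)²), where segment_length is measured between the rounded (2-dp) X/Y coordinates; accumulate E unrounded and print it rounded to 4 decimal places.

G0 X0.00 Y0.00 Z7.28
G1 X8.00 Y0.00 E0.3725
G1 X8.00 Y12.50 E0.9546
G1 X0.00 Y12.50 E1.3271
G1 X0.00 Y0.00 E1.9091

At z = 7.28 mm: the 8×12.5 cube contributes its full rectangle; the cube at (15, 14.5) is not intersected at this z (z outside [7.5, 32.5]); Combining (union): only the 8×12.5 cube is present, so the union is just that shape — 1 connected region. The outline is a single polygon with 4 vertices. Extrusion per mm of travel: 0.4 × 0.28 / (π × 0.875²) = 0.046564. Accumulating E over each segment gives final E = 1.9091.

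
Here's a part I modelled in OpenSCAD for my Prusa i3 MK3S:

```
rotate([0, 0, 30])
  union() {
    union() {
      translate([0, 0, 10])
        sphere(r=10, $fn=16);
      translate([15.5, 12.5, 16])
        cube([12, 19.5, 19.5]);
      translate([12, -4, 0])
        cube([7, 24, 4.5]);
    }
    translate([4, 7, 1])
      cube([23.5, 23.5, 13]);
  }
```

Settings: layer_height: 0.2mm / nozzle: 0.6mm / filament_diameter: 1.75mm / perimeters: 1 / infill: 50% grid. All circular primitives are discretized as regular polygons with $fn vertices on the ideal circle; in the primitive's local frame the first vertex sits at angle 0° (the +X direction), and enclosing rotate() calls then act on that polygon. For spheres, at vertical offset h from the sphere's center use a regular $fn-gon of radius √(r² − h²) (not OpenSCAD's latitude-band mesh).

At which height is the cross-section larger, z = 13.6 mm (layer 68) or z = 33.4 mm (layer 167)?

Layer 68 (z = 13.6): the r=10 sphere contributes a regular 16-gon of circumradius √(10²−3.6²) = 9.330 (area = (16/2)·9.330²·sin(360°/16) = 266.47 mm²); the cube at (15.5, 12.5) is absent (z outside [16, 35.5]); the cube at (12, -4) is not intersected at this z (z outside [0, 4.5]); Merging all regions: only the r=10 sphere is present, so the union is just that shape — area = 266.47 mm²; the cube at (4, 7) is present — its section is the full 23.5×23.5 rectangle (area 552.25 mm²); Merging all regions: the regions partially overlap — summed areas 818.72 mm² minus the doubly-counted overlap 1.33 mm² gives 817.39 mm² — area = 817.39 mm²; (rotated 30° about Z; rotation is an isometry so areas/perimeters/island counts are preserved). So its area = 817.39 mm². Layer 167 (z = 33.4): the sphere is absent (|z−center|=23.400 > r=10); the cube at (15.5, 12.5) is present — its section is the full 12×19.5 rectangle (area 234.00 mm²); the cube at (12, -4) is absent (z outside [0, 4.5]); Combining (union): only the 12×19.5 cube at (15.5, 12.5) is present, so the union is just that shape — area = 234.00 mm²; the cube at (4, 7) is not intersected at this z (z outside [1, 14]); Combining (union): only the result so far is present, so the union is just that shape — area = 234.00 mm²; (whole slice rotated 30° about Z — lengths, areas and connectivity unchanged). So its area = 234.00 mm². Layer 68 is larger (817.39 vs 234.00 mm²).

layer 68 (z = 13.6 mm)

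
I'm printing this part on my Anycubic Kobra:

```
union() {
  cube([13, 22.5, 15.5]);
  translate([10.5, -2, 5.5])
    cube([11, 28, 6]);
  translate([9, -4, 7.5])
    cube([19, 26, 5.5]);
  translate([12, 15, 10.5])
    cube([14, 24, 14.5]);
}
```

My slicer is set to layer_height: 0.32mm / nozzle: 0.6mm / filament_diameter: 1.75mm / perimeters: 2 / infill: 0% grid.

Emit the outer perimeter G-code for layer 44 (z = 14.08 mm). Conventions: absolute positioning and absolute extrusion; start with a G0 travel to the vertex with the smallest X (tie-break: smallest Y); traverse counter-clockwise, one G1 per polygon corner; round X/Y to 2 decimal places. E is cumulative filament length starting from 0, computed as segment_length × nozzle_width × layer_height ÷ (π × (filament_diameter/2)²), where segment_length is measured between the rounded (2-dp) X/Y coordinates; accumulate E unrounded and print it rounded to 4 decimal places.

G0 X0.00 Y0.00 Z14.08
G1 X13.00 Y0.00 E1.0377
G1 X13.00 Y15.00 E2.2351
G1 X26.00 Y15.00 E3.2728
G1 X26.00 Y39.00 E5.1886
G1 X12.00 Y39.00 E6.3061
G1 X12.00 Y22.50 E7.6232
G1 X0.00 Y22.50 E8.5811
G1 X0.00 Y0.00 E10.3772

At z = 14.08 mm: the 13×22.5 cube contributes its full rectangle; the cube at (10.5, -2) is absent (z outside [5.5, 11.5]); the cube at (9, -4) is not intersected at this z (z outside [7.5, 13]); the cube at (12, 15) is present — its section is the full 14×24 rectangle; Merging all regions: the regions partially overlap (shared area 7.50 mm²), so overlapping operands fuse into one piece — 1 connected region. The outline is a single polygon with 8 vertices. Extrusion per mm of travel: 0.6 × 0.32 / (π × 0.875²) = 0.079824. Accumulating E over each segment gives final E = 10.3772.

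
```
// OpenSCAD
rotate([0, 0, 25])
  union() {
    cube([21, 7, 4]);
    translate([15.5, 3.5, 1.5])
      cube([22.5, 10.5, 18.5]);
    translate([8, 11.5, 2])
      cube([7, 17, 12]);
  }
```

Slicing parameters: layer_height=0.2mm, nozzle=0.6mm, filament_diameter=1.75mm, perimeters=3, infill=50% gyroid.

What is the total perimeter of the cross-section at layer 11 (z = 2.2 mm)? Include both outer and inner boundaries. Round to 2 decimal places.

152.00 mm

At z = 2.2 mm: the cube (footprint 21×7) is included at this height (perimeter 56.00 mm); the cube at (15.5, 3.5) is present — its section is the full 22.5×10.5 rectangle (perimeter 66.00 mm); the cube at (8, 11.5) (footprint 7×17) is included at this height (perimeter 48.00 mm); Taking the union: the regions partially overlap (shared area 19.25 mm²), so the edge portions inside another operand are dropped and the merged outline is re-measured after clipping — boundary = 152.00 mm; (whole slice rotated 25° about Z — lengths, areas and connectivity unchanged). Overall, the cross-section has 2 separate islands. Total boundary length (outer) = 152.00 mm.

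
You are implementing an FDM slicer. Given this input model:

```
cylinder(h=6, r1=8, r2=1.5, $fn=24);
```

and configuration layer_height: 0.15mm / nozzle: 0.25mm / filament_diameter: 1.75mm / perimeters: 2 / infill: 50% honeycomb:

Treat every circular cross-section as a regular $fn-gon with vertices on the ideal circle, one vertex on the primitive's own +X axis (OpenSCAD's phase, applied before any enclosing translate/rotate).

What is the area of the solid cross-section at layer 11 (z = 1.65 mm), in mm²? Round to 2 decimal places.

119.87 mm²

At z = 1.65 mm: the cone: at t=0.275 of its height the radius interpolates to r₁+(r₂−r₁)t = 6.213, giving a regular 24-gon of that circumradius (area = (24/2)·6.213²·sin(360°/24) = 119.87 mm²). Overall, the cross-section is a single solid region. Net area = 119.87 mm².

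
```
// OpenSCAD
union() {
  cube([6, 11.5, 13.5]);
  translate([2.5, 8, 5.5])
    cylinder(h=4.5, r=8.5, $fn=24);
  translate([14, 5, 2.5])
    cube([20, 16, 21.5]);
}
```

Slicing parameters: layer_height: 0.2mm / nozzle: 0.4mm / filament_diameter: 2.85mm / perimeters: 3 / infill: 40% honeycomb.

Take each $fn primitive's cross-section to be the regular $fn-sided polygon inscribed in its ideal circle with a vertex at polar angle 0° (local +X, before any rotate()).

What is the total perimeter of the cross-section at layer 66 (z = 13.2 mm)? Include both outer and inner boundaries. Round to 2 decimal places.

107.00 mm

At z = 13.2 mm: the cube is present — its section is the full 6×11.5 rectangle (perimeter 35.00 mm); the cylinder at (2.5, 8) is not intersected at this z (z outside [5.5, 10]); the 20×16 cube at (14, 5) contributes its full rectangle (perimeter 72.00 mm); Taking the union: the 2 present regions are separate (no shared area or edge), so areas and boundary lengths simply add and each stays a separate island — boundary = 107.00 mm. Overall, the cross-section has 2 separate islands. Total boundary length (outer) = 107.00 mm.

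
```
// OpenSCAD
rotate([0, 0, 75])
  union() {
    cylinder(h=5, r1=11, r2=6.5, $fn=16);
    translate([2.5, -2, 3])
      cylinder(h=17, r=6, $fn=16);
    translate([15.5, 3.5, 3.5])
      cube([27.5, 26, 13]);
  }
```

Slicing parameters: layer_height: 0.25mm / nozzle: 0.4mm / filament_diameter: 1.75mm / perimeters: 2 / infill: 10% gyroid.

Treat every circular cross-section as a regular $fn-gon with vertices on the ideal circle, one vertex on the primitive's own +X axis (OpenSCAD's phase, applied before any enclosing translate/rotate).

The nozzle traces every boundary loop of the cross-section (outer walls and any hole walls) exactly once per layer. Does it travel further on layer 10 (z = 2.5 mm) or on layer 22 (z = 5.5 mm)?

Layer 10 (z = 2.5): the cone: at t=0.500 of its height the radius interpolates to r₁+(r₂−r₁)t = 8.750, giving a regular 16-gon of that circumradius (perimeter = 2·16·8.750·sin(180°/16) = 54.63 mm); the cylinder at (2.5, -2) is absent (z outside [3, 20]); the cube at (15.5, 3.5) is not intersected at this z (z outside [3.5, 16.5]); Merging all regions: only the cone is present, so the union is just that shape — boundary = 54.63 mm; (whole slice rotated 75° about Z — lengths, areas and connectivity unchanged). So its perimeter = 54.63 mm. Layer 22 (z = 5.5): the cone does not reach this height (z outside [0, 5]); the cylinder at (2.5, -2): section is a regular 16-gon, circumradius r=6 (perimeter = 2·16·6.000·sin(180°/16) = 37.46 mm); the 27.5×26 cube at (15.5, 3.5) contributes its full rectangle (perimeter 107.00 mm); Taking the union: the 2 present regions are separate (no shared area or edge), so areas and boundary lengths simply add and each stays a separate island — boundary = 144.46 mm; (rotated 75° about Z; rotation is an isometry so areas/perimeters/island counts are preserved). So its perimeter = 144.46 mm. Layer 22 is larger (144.46 vs 54.63 mm).

layer 22 (z = 5.5 mm)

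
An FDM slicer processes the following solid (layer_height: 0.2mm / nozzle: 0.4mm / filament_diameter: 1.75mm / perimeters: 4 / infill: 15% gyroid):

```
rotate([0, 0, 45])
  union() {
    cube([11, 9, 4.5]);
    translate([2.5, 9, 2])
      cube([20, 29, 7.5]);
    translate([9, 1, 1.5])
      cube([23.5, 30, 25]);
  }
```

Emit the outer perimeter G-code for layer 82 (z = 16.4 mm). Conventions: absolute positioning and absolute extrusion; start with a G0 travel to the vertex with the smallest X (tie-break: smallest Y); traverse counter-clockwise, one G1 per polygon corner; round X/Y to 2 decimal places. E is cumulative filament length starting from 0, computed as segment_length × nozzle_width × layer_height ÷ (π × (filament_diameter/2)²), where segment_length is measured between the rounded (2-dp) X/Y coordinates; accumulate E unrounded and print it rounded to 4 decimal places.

At z = 16.4 mm: the cube is absent (z outside [0, 4.5]); the cube at (2.5, 9) is not intersected at this z (z outside [2, 9.5]); the cube at (9, 1) is present — its section is the full 23.5×30 rectangle; Taking the union: only the 23.5×30 cube at (9, 1) is present, so the union is just that shape — 1 connected region; (rotated 45° about Z; rotation is an isometry so areas/perimeters/island counts are preserved). The outline is a single polygon with 4 vertices. Extrusion per mm of travel: 0.4 × 0.2 / (π × 0.875²) = 0.033260. Accumulating E over each segment gives final E = 3.5588.

G0 X-15.56 Y28.28 Z16.40
G1 X5.66 Y7.07 E0.9979
G1 X22.27 Y23.69 E1.7794
G1 X1.06 Y44.90 E2.7771
G1 X-15.56 Y28.28 E3.5588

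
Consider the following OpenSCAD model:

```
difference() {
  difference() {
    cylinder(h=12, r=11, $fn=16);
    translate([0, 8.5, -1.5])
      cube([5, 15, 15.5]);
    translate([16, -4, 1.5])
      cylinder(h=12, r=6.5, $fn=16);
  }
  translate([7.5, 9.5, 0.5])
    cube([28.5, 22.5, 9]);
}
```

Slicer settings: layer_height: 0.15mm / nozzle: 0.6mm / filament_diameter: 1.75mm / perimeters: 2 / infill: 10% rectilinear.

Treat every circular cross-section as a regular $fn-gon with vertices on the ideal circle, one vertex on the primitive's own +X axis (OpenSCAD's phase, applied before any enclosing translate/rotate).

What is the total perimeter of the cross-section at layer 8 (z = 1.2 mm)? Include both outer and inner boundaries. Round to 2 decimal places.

At z = 1.2 mm: the r=11 cylinder gives a regular 16-gon of circumradius 11 (constant along its height) (perimeter = 2·16·11.000·sin(180°/16) = 68.67 mm); the cube at (0, 8.5) is present — its section is the full 5×15 rectangle (perimeter 40.00 mm); the cylinder at (16, -4) does not reach this height (z outside [1.5, 13.5]); Subtracting the remaining from the first: starting from the r=11 cylinder, the 5×15 cube at (0, 8.5) partially overlaps it — only the 9.87 mm² overlap (of its 75.00 mm²) is removed, clipping the outline — boundary = 72.06 mm; the 28.5×22.5 cube at (7.5, 9.5) contributes its full rectangle (perimeter 102.00 mm); Subtracting the remaining from the first: starting from that combined region, the 28.5×22.5 cube at (7.5, 9.5) misses the remaining region (no effect) — boundary = 72.06 mm. Overall, the cross-section is a single solid region. Total boundary length (outer) = 72.06 mm.

72.06 mm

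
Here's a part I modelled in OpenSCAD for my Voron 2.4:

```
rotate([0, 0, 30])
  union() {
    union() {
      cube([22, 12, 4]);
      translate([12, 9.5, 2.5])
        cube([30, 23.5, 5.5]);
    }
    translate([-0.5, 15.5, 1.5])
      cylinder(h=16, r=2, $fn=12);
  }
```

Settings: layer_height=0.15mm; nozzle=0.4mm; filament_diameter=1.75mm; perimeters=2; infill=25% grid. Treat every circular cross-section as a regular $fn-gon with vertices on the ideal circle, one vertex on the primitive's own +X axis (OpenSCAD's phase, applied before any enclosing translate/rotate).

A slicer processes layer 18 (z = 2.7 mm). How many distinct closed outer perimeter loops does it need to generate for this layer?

2

At z = 2.7 mm: the cube (footprint 22×12) is included at this height; the cube at (12, 9.5) (footprint 30×23.5) is included at this height; Merging all regions: the regions partially overlap (shared area 25.00 mm²), so overlapping operands fuse into one piece — 1 connected region; the r=2 cylinder at (-0.5, 15.5) gives a regular 12-gon of circumradius 2 (constant along its height); Taking the union: the 2 present regions are separate (no shared area or edge), so areas and boundary lengths simply add and each stays a separate island — 2 connected regions; (rotated 30° about Z; rotation is an isometry so areas/perimeters/island counts are preserved). The result has 2 disconnected regions.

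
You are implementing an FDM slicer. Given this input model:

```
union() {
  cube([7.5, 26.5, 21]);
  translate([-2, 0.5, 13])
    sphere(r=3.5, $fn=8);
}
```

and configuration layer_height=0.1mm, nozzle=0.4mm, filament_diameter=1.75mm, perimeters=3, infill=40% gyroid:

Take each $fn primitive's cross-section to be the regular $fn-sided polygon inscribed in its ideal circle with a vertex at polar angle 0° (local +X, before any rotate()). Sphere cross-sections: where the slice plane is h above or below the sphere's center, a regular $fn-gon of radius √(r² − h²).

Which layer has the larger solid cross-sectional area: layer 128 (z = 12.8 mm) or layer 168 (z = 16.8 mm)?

Layer 128 (z = 12.8): the cube is present — its section is the full 7.5×26.5 rectangle (area 198.75 mm²); the r=3.5 sphere at (-2, 0.5) slices to a regular 8-gon of circumradius 3.494 (√(r²−h²) with h=0.2 from center) (area = (8/2)·3.494²·sin(360°/8) = 34.54 mm²); Combining (union): the regions partially overlap — summed areas 233.29 mm² minus the doubly-counted overlap 3.17 mm² gives 230.12 mm² — area = 230.12 mm². So its area = 230.12 mm². Layer 168 (z = 16.8): the 7.5×26.5 cube contributes its full rectangle (area 198.75 mm²); the sphere at (-2, 0.5) is absent (|z−center|=3.800 > r=3.5); Taking the union: only the 7.5×26.5 cube is present, so the union is just that shape — area = 198.75 mm². So its area = 198.75 mm². Layer 128 is larger (230.12 vs 198.75 mm²).

layer 128 (z = 12.8 mm)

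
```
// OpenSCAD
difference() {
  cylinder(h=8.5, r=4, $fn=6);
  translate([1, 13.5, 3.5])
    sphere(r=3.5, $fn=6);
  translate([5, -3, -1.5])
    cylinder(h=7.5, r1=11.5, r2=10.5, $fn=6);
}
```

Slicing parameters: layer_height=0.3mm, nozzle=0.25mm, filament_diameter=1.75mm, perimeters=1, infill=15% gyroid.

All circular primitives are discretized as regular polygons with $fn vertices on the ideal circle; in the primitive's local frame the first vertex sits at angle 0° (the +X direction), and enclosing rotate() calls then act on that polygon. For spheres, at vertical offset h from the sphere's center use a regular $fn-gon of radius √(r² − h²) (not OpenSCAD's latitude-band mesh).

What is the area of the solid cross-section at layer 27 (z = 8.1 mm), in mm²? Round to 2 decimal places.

41.57 mm²

At z = 8.1 mm: the r=4 cylinder gives a regular 6-gon of circumradius 4 (constant along its height) (area = (6/2)·4.000²·sin(360°/6) = 41.57 mm²); the sphere at (1, 13.5) does not reach this height (|z−center|=4.600 > r=3.5); the cone at (5, -3) is absent (z outside [-1.5, 6]); After the difference (first − rest): none of the subtracted shapes is present at this height, so the r=4 cylinder is unchanged — area = 41.57 mm². Overall, the cross-section is a single solid region. Net area = 41.57 mm².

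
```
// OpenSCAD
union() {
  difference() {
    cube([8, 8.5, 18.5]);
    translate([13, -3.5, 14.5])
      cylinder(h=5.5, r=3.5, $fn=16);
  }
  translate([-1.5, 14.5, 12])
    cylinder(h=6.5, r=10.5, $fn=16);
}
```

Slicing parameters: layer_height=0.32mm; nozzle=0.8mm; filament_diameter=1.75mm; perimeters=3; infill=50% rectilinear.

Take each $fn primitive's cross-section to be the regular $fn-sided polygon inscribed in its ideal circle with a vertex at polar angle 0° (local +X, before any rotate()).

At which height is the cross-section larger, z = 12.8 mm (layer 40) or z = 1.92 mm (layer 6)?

layer 40 (z = 12.8 mm)

Layer 40 (z = 12.8): the cube is present — its section is the full 8×8.5 rectangle (area 68.00 mm²); the cylinder at (13, -3.5) does not reach this height (z outside [14.5, 20]); After the difference (first − rest): none of the subtracted shapes is present at this height, so the 8×8.5 cube is unchanged — area = 68.00 mm²; the cylinder at (-1.5, 14.5): section is a regular 16-gon, circumradius r=10.5 (area = (16/2)·10.500²·sin(360°/16) = 337.53 mm²); Taking the union: the regions partially overlap — summed areas 405.53 mm² minus the doubly-counted overlap 19.36 mm² gives 386.17 mm² — area = 386.17 mm². So its area = 386.17 mm². Layer 6 (z = 1.92): the cube (footprint 8×8.5) is included at this height (area 68.00 mm²); the cylinder at (13, -3.5) is absent (z outside [14.5, 20]); After the difference (first − rest): none of the subtracted shapes is present at this height, so the 8×8.5 cube is unchanged — area = 68.00 mm²; the cylinder at (-1.5, 14.5) is absent (z outside [12, 18.5]); Taking the union: only the result so far is present, so the union is just that shape — area = 68.00 mm². So its area = 68.00 mm². Layer 40 is larger (386.17 vs 68.00 mm²).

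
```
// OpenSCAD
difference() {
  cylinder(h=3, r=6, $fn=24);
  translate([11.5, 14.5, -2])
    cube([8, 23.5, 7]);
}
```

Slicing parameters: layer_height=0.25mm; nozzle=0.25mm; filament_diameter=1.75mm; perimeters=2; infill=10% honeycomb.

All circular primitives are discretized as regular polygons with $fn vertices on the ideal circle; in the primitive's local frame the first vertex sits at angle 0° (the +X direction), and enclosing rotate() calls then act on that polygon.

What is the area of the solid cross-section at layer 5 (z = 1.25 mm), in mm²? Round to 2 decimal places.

111.81 mm²

At z = 1.25 mm: the r=6 cylinder contributes a regular 24-gon of circumradius 6 (area = (24/2)·6.000²·sin(360°/24) = 111.81 mm²); the cube at (11.5, 14.5) is present — its section is the full 8×23.5 rectangle (area 188.00 mm²); After the difference (first − rest): starting from the r=6 cylinder (111.81 mm²), the 8×23.5 cube at (11.5, 14.5) misses the remaining region (no effect) — area = 111.81 mm². Overall, the cross-section is a single solid region. Net area = 111.81 mm².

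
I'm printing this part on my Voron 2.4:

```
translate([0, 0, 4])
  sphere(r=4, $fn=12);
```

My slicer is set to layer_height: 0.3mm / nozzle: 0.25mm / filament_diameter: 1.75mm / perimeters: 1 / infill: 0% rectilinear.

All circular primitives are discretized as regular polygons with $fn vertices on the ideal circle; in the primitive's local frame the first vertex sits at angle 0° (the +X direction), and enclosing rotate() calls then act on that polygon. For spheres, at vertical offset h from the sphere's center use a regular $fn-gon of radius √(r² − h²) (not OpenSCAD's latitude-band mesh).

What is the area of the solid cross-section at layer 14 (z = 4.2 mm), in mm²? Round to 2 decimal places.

At z = 4.2 mm: the r=4 sphere slices to a regular 12-gon of circumradius 3.995 (√(r²−h²) with h=0.2 from center) (area = (12/2)·3.995²·sin(360°/12) = 47.88 mm²). Overall, the cross-section is a single solid region. Net area = 47.88 mm².

47.88 mm²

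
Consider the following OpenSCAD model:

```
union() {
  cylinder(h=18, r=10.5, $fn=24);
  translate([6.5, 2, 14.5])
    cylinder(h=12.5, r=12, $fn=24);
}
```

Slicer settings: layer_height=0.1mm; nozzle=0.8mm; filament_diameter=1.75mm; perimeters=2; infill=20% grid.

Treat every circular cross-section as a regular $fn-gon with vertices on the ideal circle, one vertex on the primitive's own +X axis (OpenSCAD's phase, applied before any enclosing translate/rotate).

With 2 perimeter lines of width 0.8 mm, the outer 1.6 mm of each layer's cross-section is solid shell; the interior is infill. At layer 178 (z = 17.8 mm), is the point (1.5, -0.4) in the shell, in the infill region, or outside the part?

At z = 17.8 mm: the r=10.5 cylinder contributes a regular 24-gon of circumradius 10.5; the cylinder at (6.5, 2): section is a regular 24-gon, circumradius r=12; Merging all regions: the regions partially overlap (shared area 241.21 mm²), so overlapping operands fuse into one piece — 1 connected region. Overall, the cross-section is a single solid region. The nearest boundary edge runs (6.50, -10.00)→(3.89, -9.66); distance from the point to it = 9.56 mm. The point is inside the cross-section and 9.56 mm from the nearest boundary — more than the 1.6 mm shell width (2 × 0.8), so it's in the infill interior.

infill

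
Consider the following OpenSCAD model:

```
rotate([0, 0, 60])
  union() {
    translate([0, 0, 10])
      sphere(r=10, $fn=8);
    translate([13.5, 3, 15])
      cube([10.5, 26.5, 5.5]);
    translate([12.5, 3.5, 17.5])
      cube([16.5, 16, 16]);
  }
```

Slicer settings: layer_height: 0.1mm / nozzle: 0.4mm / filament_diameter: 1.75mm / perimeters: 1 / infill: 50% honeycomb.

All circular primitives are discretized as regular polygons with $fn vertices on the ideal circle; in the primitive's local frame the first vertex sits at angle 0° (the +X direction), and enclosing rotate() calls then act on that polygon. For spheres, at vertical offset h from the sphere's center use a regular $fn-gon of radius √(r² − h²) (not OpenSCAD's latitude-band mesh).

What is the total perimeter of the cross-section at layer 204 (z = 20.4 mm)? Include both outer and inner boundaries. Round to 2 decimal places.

At z = 20.4 mm: the sphere is not intersected at this z (|z−center|=10.400 > r=10); the cube at (13.5, 3) is present — its section is the full 10.5×26.5 rectangle (perimeter 74.00 mm); the 16.5×16 cube at (12.5, 3.5) contributes its full rectangle (perimeter 65.00 mm); Taking the union: the regions partially overlap (shared area 168.00 mm²), so the edge portions inside another operand are dropped and the merged outline is re-measured after clipping — boundary = 86.00 mm; (whole slice rotated 60° about Z — lengths, areas and connectivity unchanged). Overall, the cross-section is a single solid region. Total boundary length (outer) = 86.00 mm.

86.00 mm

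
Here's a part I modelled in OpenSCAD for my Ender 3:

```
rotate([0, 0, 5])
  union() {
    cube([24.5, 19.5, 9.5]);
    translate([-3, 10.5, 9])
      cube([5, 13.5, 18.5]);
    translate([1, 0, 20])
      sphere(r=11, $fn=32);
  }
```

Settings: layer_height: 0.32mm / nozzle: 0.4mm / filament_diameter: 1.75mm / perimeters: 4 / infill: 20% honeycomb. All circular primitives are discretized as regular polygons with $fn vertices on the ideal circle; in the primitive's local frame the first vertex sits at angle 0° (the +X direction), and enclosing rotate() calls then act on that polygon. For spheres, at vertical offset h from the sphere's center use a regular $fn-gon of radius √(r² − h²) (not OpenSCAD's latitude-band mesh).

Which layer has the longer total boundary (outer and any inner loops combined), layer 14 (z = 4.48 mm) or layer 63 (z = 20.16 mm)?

Layer 14 (z = 4.48): the cube is present — its section is the full 24.5×19.5 rectangle (perimeter 88.00 mm); the cube at (-3, 10.5) does not reach this height (z outside [9, 27.5]); the sphere at (1, 0) is absent (|z−center|=15.520 > r=11); Combining (union): only the 24.5×19.5 cube is present, so the union is just that shape — boundary = 88.00 mm; (whole slice rotated 5° about Z — lengths, areas and connectivity unchanged). So its perimeter = 88.00 mm. Layer 63 (z = 20.16): the cube does not reach this height (z outside [0, 9.5]); the 5×13.5 cube at (-3, 10.5) contributes its full rectangle (perimeter 37.00 mm); the sphere at (1, 0): section is a regular 32-gon, circumradius = √(r²−h²) = √(11²−0.16²) = 10.999 (perimeter = 2·32·10.999·sin(180°/32) = 69.00 mm); Taking the union: the regions partially overlap (shared area 1.43 mm²), so the edge portions inside another operand are dropped and the merged outline is re-measured after clipping — boundary = 97.35 mm; (whole slice rotated 5° about Z — lengths, areas and connectivity unchanged). So its perimeter = 97.35 mm. Layer 63 is larger (97.35 vs 88.00 mm).

layer 63 (z = 20.16 mm)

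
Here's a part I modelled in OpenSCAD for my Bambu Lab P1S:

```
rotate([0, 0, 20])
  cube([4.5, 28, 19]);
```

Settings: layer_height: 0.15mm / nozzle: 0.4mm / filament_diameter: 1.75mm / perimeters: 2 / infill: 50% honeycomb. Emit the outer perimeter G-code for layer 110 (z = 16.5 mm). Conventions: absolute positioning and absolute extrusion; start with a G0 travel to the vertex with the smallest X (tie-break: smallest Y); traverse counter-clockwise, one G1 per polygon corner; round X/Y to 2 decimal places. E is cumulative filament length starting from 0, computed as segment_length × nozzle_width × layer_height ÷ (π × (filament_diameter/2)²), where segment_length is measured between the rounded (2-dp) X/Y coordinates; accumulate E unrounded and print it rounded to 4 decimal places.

G0 X-9.58 Y26.31 Z16.50
G1 X0.00 Y0.00 E0.6985
G1 X4.23 Y1.54 E0.8108
G1 X-5.35 Y27.85 E1.5092
G1 X-9.58 Y26.31 E1.6215

At z = 16.5 mm: the cube is present — its section is the full 4.5×28 rectangle; (whole slice rotated 20° about Z — lengths, areas and connectivity unchanged). The outline is a single polygon with 4 vertices. Extrusion per mm of travel: 0.4 × 0.15 / (π × 0.875²) = 0.024945. Accumulating E over each segment gives final E = 1.6215.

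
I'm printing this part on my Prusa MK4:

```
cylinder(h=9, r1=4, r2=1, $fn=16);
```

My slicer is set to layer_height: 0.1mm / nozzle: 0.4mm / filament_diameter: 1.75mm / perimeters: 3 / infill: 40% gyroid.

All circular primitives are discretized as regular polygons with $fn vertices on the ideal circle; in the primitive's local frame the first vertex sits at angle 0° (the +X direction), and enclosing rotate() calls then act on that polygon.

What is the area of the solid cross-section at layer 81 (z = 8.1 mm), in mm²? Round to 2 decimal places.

At z = 8.1 mm: the cone contributes a regular 16-gon of circumradius 1.300 (interpolated between r1=4 and r2=1 at t=0.900) (area = (16/2)·1.300²·sin(360°/16) = 5.17 mm²). Overall, the cross-section is a single solid region. Net area = 5.17 mm².

5.17 mm²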